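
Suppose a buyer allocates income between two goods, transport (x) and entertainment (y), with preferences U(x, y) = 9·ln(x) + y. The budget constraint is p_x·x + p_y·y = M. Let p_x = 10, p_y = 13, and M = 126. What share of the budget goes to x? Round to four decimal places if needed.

Set MRS = p_x/p_y: (9/x)/1 = p_x/p_y.
So x*(p_x,p_y) = 9·p_y/p_x, independent of income; and y* = (M − 9·p_y)/p_y.
At the given prices: x* = 9·13/10 = 11.7, and y* = 0.6923.
Expenditure on x: 10·11.7 = 117; share = 0.9286.

share on x = 0.9286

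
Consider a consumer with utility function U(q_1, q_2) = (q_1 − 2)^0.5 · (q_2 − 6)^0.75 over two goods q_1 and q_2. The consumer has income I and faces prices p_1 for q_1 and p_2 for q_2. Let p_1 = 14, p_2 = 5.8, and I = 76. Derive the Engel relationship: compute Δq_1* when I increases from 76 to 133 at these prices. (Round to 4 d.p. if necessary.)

Δq_1* = 1.6286

Let q_1' = q_1−2, q_2' = q_2−6. MRS = (2/3)·q_2'/q_1' = p_1/p_2.
Substituting into the budget: q_1* = 2 + 0.4·(I − 2·p_1 − 6·p_2)/p_1, and q_2* = 6 + 0.6·(…)/p_2.
Discretionary income = 76 − 2·14 − 6·5.8 = 13.2; q_1* = 2 + 0.4·13.2/14 = 2.3771.
At I' = 133: q_1* = 4.0057. Change: 4.0057 − 2.3771 = 1.6286.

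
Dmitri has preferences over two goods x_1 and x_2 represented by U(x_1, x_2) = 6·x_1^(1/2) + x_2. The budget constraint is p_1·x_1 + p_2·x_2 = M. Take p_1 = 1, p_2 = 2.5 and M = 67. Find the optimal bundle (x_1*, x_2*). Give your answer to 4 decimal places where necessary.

Utility is quasi-linear in x_2; the FOC for x_1 is 3/√x_1 = p_1/p_2.
Thus x_1* = (3·p_2/p_1)² — independent of M — with the rest of income spent on x_2.
Plugging in: x_1* = (3·2.5/1)² = 56.25, x_2* = 4.3.

x_1* = 56.25, x_2* = 4.3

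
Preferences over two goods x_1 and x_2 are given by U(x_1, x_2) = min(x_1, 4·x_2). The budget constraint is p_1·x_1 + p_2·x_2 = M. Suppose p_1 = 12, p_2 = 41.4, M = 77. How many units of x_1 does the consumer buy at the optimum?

x_1* = 3.4452

Demand: x_1*(p_1,p_2,M) = 4·M/(4·p_1 + p_2), x_2* = M/(4·p_1 + p_2).
Here 4·12 + 41.4 = 89.4, giving x_1* = 3.4452.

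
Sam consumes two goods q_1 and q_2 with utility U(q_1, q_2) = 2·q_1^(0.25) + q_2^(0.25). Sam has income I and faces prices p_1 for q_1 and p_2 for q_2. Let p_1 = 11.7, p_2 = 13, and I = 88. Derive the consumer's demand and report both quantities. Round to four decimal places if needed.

q_1* = 5.4378, q_2* = 1.8752

MRS = MU_q_1/MU_q_2 = 2·(q_2/q_1)^(0.75). Set equal to p_1/p_2.
Solve for the ratio: q_2/q_1 = [(1/2)·p_1/p_2]^(4/3).
Substitute q_2 = (q_2/q_1)·q_1 into the budget: q_1* = I/(p_1 + p_2·(q_2/q_1)).
Numerically q_2/q_1 = 0.344839, so q_1* = 88/(11.7 + 13·0.344839) = 5.4378 and q_2* = 0.344839·5.4378 = 1.8752.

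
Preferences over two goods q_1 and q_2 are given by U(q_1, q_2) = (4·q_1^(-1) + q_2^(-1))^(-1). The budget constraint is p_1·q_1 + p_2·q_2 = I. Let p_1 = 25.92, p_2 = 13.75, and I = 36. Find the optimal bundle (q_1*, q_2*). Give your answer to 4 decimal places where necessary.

q_1* = 1.0181, q_2* = 0.6989

MU_q_1 ∝ 4·q_1^(-2), MU_q_2 ∝ q_2^(-2), so MRS = 4·(q_2/q_1)^(2) = p_1/p_2.
Hence q_2/q_1 = ((1/4)·p_1/p_2)^(1/(2)), i.e. raised to the 0.5 power.
With the ratio pinned down, the budget gives q_1* = I/(p_1 + p_2·(q_2/q_1)) and q_2* = (q_2/q_1)·q_1*.
Numerically q_2/q_1 = 0.686493, so q_1* = 36/(25.92 + 13.75·0.686493) = 1.0181 and q_2* = 0.686493·1.0181 = 0.6989.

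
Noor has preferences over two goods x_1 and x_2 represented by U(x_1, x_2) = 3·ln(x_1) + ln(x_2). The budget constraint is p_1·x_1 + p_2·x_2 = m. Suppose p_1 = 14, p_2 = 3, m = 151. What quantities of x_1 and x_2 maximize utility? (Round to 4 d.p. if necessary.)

Demand: x_1*(p_1,p_2,m) = 0.75·m/p_1 and x_2* = 0.25·m/p_2.
At p_1=14, p_2=3, m=151: x_1* = 0.75·151/14 = 8.0893, x_2* = 12.5833.

x_1* = 8.0893, x_2* = 12.5833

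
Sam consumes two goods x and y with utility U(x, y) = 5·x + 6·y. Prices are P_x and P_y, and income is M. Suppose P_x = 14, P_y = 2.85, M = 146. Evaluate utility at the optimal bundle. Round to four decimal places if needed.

Linear utility — the consumer picks whichever good has higher MU/price: 5/14 = 0.3571 vs 6/2.85 = 2.1053.
y gives more utility per dollar, so spend all income on y: y* = M/P_y, x* = 0.
Numerically: x* = 0, y* = 51.2281.
Utility at the optimum: U(0, 51.2281) = 307.3684.

V = 307.3684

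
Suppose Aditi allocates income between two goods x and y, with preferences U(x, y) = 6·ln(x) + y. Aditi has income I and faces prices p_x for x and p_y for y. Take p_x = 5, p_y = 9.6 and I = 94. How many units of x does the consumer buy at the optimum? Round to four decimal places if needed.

x* = 11.52

MU_x = 6/x, MU_y = 1. Tangency: 6/x = p_x/p_y.
So x*(p_x,p_y) = 6·p_y/p_x, independent of income; and y* = (I − 6·p_y)/p_y.
At the given prices: x* = 6·9.6/5 = 11.52.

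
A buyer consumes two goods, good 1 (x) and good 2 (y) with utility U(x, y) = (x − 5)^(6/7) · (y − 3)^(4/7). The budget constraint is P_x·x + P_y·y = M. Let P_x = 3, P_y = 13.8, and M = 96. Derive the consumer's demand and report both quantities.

x* = 12.92, y* = 4.1478

Discretionary income = 96 − 5·3 − 3·13.8 = 39.6; x* = 5 + 0.6·39.6/3 = 12.92; y* = 3 + 0.4·39.6/13.8 = 4.1478.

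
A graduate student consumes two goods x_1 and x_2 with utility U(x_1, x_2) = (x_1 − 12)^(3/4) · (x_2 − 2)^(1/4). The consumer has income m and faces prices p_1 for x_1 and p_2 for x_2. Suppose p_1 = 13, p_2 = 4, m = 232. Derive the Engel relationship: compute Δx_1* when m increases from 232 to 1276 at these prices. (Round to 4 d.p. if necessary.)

Δx_1* = 60.2308

After buying the subsistence bundle (12, 2), a share 0.75 of the remaining income goes to x_1: x_1* = 12 + 0.75·(m − 12p_1 − 2p_2)/p_1.
Discretionary income = 232 − 12·13 − 2·4 = 68; x_1* = 12 + 0.75·68/13 = 15.9231.
At m' = 1276: x_1* = 76.1538. Change: 76.1538 − 15.9231 = 60.2308.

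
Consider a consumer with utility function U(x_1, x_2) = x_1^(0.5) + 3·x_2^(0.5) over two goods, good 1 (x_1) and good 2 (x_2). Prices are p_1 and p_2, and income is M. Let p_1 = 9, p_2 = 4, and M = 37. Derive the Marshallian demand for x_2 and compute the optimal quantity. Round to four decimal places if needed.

x_2* = 8.8147

MU_x_1 ∝ x_1^(-0.5), MU_x_2 ∝ 3·x_2^(-0.5), so MRS = (1/3)·(x_2/x_1)^(0.5) = p_1/p_2.
Solve for the ratio: x_2/x_1 = [3·p_1/p_2]^(2).
Substitute x_2 = (x_2/x_1)·x_1 into the budget: x_1* = M/(p_1 + p_2·(x_2/x_1)).
Numerically x_2/x_1 = 45.5625, so x_1* = 37/(9 + 4·45.5625) = 0.1935 and x_2* = 45.5625·0.1935 = 8.8147.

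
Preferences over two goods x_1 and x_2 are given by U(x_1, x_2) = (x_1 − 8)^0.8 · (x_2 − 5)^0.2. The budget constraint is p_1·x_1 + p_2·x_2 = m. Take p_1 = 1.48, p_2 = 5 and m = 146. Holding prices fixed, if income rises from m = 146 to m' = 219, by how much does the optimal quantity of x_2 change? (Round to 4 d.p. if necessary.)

Δx_2* = 2.92

This is Cobb-Douglas in (x_1−8, x_2−5): tangency gives 0.8·p_2·(x_2−5) = 0.2·p_1·(x_1−8).
Substituting into the budget: x_1* = 8 + 0.8·(m − 8·p_1 − 5·p_2)/p_1, and x_2* = 5 + 0.2·(…)/p_2.
Discretionary income = 146 − 8·1.48 − 5·5 = 109.16; x_2* = 5 + 0.2·109.16/5 = 9.3664.
At m' = 219: x_2* = 12.2864. Change: 12.2864 − 9.3664 = 2.92.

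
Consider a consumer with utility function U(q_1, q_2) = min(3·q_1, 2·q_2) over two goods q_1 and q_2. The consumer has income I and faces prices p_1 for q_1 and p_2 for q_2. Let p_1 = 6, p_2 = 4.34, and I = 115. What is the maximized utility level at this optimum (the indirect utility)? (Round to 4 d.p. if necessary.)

V = 27.5779

Leontief preferences: the optimum is at the kink where q_1/2 = q_2/3, i.e. q_2 = (3/2)·q_1.
Budget: p_1·q_1 + p_2·(3/2)·q_1 = I, so (2·p_1 + 3·p_2)·q_1 = 2·I.
Demand: q_1*(p_1,p_2,I) = 2·I/(2·p_1 + 3·p_2), q_2* = 3·I/(2·p_1 + 3·p_2).
Here 2·6 + 3·4.34 = 25.02, giving q_1* = 9.1926 and q_2* = 13.789.
Utility at the optimum: U(9.1926, 13.789) = 27.5779.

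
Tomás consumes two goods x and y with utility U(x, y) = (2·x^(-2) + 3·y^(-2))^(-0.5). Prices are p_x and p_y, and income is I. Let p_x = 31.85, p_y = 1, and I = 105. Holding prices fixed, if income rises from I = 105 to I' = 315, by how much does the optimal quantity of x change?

Δx* = 5.9191

Substitute y = (y/x)·x into the budget: x* = I/(p_x + p_y·(y/x)).
Numerically y/x = 3.628554, so x* = 105/(31.85 + 1·3.628554) = 2.9595.
At I' = 315: x* = 8.8786. Change: 8.8786 − 2.9595 = 5.9191.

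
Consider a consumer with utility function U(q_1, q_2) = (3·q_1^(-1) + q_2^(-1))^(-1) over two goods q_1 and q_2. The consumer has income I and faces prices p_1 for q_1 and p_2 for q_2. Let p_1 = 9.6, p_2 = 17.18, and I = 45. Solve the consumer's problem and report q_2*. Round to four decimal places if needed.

Numerically q_2/q_1 = 0.431582, so q_1* = 45/(9.6 + 17.18·0.431582) = 2.6448 and q_2* = 0.431582·2.6448 = 1.1414.

q_2* = 1.1414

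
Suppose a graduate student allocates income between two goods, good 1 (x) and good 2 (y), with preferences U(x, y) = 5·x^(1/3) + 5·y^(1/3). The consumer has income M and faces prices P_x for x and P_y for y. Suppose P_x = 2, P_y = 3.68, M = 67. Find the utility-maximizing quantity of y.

MRS = MU_x/MU_y = (y/x)^(2/3). Set equal to P_x/P_y.
Hence y/x = (P_x/P_y)^(1/(2/3)), i.e. raised to the 1.5 power.
With the ratio pinned down, the budget gives x* = M/(P_x + P_y·(y/x)) and y* = (y/x)·x*.
Numerically y/x = 0.400657, so x* = 67/(2 + 3.68·0.400657) = 19.2838 and y* = 0.400657·19.2838 = 7.7262.

y* = 7.7262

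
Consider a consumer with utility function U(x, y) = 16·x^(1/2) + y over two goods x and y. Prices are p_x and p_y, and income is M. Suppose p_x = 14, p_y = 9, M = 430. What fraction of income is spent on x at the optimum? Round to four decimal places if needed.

share on x = 0.8611

Plugging in: x* = (8·9/14)² = 26.449, y* = 6.6349.
Expenditure on x: 14·26.449 = 370.2857; share = 0.8611.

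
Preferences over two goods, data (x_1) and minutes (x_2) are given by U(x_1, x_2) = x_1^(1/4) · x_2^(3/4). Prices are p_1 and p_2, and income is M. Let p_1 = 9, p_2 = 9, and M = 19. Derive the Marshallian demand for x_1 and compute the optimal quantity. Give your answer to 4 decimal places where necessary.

x_1* = 0.5278

At p_1=9, p_2=9, M=19: x_1* = 0.25·19/9 = 0.5278.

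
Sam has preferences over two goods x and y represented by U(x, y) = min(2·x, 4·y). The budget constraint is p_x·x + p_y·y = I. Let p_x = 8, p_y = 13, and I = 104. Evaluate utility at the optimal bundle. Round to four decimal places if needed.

Leontief preferences: the optimum is at the kink where x/4 = y/2, i.e. y = (1/2)·x.
Budget: p_x·x + p_y·(1/2)·x = I, so (4·p_x + 2·p_y)·x = 4·I.
Demand: x*(p_x,p_y,I) = 4·I/(4·p_x + 2·p_y), y* = 2·I/(4·p_x + 2·p_y).
Here 4·8 + 2·13 = 58, giving x* = 7.1724 and y* = 3.5862.
Utility at the optimum: U(7.1724, 3.5862) = 14.3448.

V = 14.3448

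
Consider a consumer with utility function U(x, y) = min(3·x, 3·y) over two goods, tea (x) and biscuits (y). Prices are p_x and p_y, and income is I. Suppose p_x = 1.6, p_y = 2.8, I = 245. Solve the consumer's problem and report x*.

Leontief preferences: the optimum is at the kink where x/3 = y/3, i.e. y = x.
Budget: p_x·x + p_y·x = I, so (3·p_x + 3·p_y)·x = 3·I.
Demand: x*(p_x,p_y,I) = 3·I/(3·p_x + 3·p_y), y* = 3·I/(3·p_x + 3·p_y).
Here 3·1.6 + 3·2.8 = 13.2, giving x* = 55.6818.

x* = 55.6818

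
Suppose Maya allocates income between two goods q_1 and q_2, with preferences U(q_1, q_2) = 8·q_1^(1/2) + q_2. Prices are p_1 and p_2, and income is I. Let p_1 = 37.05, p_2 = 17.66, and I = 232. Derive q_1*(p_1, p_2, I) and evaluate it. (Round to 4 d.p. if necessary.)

Thus q_1* = (4·p_2/p_1)² — independent of I — with the rest of income spent on q_2.
Plugging in: q_1* = (4·17.66/37.05)² = 3.6352.

q_1* = 3.6352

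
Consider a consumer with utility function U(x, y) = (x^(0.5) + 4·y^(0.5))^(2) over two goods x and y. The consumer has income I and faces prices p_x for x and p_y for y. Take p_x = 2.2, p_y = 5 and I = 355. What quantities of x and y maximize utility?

x* = 20.0701, y* = 62.1692

With the ratio pinned down, the budget gives x* = I/(p_x + p_y·(y/x)) and y* = (y/x)·x*.
Numerically y/x = 3.0976, so x* = 355/(2.2 + 5·3.0976) = 20.0701 and y* = 3.0976·20.0701 = 62.1692.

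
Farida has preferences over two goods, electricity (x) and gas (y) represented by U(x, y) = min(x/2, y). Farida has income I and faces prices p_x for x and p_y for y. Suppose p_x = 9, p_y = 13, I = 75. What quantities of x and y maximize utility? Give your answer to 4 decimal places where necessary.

Here 2·9 + 13 = 31, giving x* = 4.8387 and y* = 2.4194.

x* = 4.8387, y* = 2.4194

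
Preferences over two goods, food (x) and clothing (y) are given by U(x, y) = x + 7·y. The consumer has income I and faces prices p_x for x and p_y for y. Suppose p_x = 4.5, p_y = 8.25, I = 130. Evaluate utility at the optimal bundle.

V = 110.303

Linear utility — the consumer picks whichever good has higher MU/price: 1/4.5 = 0.2222 vs 7/8.25 = 0.8485.
y gives more utility per dollar, so spend all income on y: y* = I/p_y, x* = 0.
Numerically: x* = 0, y* = 15.7576.
Utility at the optimum: U(0, 15.7576) = 110.303.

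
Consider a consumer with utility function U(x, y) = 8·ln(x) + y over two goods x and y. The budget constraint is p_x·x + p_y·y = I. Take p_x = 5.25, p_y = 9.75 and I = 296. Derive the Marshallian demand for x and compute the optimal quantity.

x* = 14.8571

MU_x = 8/x, MU_y = 1. Tangency: 8/x = p_x/p_y.
So x*(p_x,p_y) = 8·p_y/p_x, independent of income; and y* = (I − 8·p_y)/p_y.
At the given prices: x* = 8·9.75/5.25 = 14.8571.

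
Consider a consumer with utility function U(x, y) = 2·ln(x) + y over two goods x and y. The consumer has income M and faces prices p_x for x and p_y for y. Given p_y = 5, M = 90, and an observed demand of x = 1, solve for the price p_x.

p_x = 10

MU_x = 2/x, MU_y = 1. Tangency: 2/x = p_x/p_y.
So x*(p_x,p_y) = 2·p_y/p_x, independent of income; and y* = (M − 2·p_y)/p_y.
Set x* = 1 in the demand function and solve for p_x: p_x = 10.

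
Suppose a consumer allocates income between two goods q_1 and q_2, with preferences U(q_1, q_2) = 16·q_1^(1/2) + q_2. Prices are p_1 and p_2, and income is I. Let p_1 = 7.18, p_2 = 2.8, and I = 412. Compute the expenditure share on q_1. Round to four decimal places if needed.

share on q_1 = 0.1696

MU_q_1 = 8/√q_1, MU_q_2 = 1. Tangency: 8/√q_1 = p_1/p_2.
Thus q_1* = (8·p_2/p_1)² — independent of I — with the rest of income spent on q_2.
Plugging in: q_1* = (8·2.8/7.18)² = 9.733, q_2* = 122.1846.
Expenditure on q_1: 7.18·9.733 = 69.883; share = 0.1696.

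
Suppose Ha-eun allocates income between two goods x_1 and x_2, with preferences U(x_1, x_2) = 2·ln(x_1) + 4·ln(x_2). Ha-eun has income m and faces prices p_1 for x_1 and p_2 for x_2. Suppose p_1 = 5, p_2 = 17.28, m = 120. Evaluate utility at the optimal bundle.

MU_x_1/MU_x_2 = (2·x_2)/(4·x_1); tangency sets this equal to p_1/p_2.
So 2·p_2·x_2 = 4·p_1·x_1; combined with the budget, a share 1/3 of income goes to x_1.
Demand: x_1*(p_1,p_2,m) = 1/3·m/p_1 and x_2* = 2/3·m/p_2.
At p_1=5, p_2=17.28, m=120: x_1* = 1/3·120/5 = 8, x_2* = 4.6296.
Utility at the optimum: U(8, 4.6296) = 10.2888.

V = 10.2888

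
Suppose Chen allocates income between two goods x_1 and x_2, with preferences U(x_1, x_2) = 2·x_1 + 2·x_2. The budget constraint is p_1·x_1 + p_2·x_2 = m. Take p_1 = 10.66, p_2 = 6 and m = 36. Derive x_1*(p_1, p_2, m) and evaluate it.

x_1* = 0

Perfect substitutes: compare marginal utility per dollar. 2/p_1 vs 2/p_2 → 0.1876 vs 0.3333.
x_2 gives more utility per dollar, so spend all income on x_2: x_2* = m/p_2, x_1* = 0.
Numerically: x_1* = 0, x_2* = 6.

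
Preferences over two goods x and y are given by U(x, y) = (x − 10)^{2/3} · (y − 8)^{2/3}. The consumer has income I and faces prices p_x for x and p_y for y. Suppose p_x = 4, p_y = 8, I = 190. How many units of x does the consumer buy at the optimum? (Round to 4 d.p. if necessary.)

x* = 20.75

Discretionary income = 190 − 10·4 − 8·8 = 86; x* = 10 + 0.5·86/4 = 20.75.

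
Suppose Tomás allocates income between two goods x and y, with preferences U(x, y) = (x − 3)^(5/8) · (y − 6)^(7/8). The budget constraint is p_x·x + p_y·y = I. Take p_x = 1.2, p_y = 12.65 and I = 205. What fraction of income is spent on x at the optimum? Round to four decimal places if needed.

This is Cobb-Douglas in (x−3, y−6): tangency gives 0.625·p_y·(y−6) = 0.875·p_x·(x−3).
Substituting into the budget: x* = 3 + 5/12·(I − 3·p_x − 6·p_y)/p_x, and y* = 6 + 7/12·(…)/p_y.
Discretionary income = 205 − 3·1.2 − 6·12.65 = 125.5; x* = 3 + 5/12·125.5/1.2 = 46.5764; y* = 6 + 7/12·125.5/12.65 = 11.7872.
Expenditure on x: 1.2·46.5764 = 55.8917; share = 0.2726.

share on x = 0.2726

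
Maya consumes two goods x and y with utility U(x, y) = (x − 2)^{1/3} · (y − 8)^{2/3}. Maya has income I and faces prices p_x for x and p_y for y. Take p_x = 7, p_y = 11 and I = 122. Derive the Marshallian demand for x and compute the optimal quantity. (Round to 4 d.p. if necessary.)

MRS = (1/2)·(y−8)/(x−2). Tangency with p_x/p_y gives y−8 = 2·(p_x/p_y)·(x−2).
Substituting into the budget: x* = 2 + 1/3·(I − 2·p_x − 8·p_y)/p_x, and y* = 8 + 2/3·(…)/p_y.
Discretionary income = 122 − 2·7 − 8·11 = 20; x* = 2 + 1/3·20/7 = 2.9524.

x* = 2.9524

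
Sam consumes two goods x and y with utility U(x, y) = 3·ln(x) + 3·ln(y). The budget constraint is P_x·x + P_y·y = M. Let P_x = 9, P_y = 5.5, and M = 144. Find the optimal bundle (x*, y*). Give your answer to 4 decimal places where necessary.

x* = 8, y* = 13.0909

Tangency: MRS = y/x = P_x/P_y.
Rearranging, P_y·y = P_x·x. Substituting into the budget gives P_x·x·(1 + 1) = M.
Demand: x*(P_x,P_y,M) = 0.5·M/P_x and y* = 0.5·M/P_y.
At P_x=9, P_y=5.5, M=144: x* = 0.5·144/9 = 8, y* = 13.0909.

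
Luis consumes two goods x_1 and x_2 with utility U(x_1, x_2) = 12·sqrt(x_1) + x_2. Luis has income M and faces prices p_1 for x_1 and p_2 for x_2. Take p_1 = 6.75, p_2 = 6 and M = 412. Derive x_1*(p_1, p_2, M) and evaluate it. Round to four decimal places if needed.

x_1* = 28.4444

MU_x_1 = 6/√x_1, MU_x_2 = 1. Tangency: 6/√x_1 = p_1/p_2.
Thus x_1* = (6·p_2/p_1)² — independent of M — with the rest of income spent on x_2.
Plugging in: x_1* = (6·6/6.75)² = 28.4444.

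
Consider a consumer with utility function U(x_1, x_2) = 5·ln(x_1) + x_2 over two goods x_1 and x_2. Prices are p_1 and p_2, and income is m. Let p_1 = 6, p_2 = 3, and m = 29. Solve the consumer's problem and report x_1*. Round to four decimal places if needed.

x_1* = 2.5

MU_x_1 = 5/x_1, MU_x_2 = 1. Tangency: 5/x_1 = p_1/p_2.
So x_1*(p_1,p_2) = 5·p_2/p_1, independent of income; and x_2* = (m − 5·p_2)/p_2.
At the given prices: x_1* = 5·3/6 = 2.5.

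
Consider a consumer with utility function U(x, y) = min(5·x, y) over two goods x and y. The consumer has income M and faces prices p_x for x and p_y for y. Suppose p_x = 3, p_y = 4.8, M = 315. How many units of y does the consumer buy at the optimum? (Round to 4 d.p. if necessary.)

y* = 58.3333

With perfect complements, no substitution: consume in ratio x:y = 1:5.
Budget: p_x·x + p_y·5·x = M, so (p_x + 5·p_y)·x = M.
Demand: x*(p_x,p_y,M) = M/(p_x + 5·p_y), y* = 5·M/(p_x + 5·p_y).
Here 3 + 5·4.8 = 27, giving y* = 58.3333.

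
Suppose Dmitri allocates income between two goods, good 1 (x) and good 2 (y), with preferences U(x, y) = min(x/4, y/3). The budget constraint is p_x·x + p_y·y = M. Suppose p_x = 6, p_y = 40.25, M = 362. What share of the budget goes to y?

Leontief preferences: the optimum is at the kink where x/4 = y/3, i.e. y = (3/4)·x.
Budget: p_x·x + p_y·(3/4)·x = M, so (4·p_x + 3·p_y)·x = 4·M.
Demand: x*(p_x,p_y,M) = 4·M/(4·p_x + 3·p_y), y* = 3·M/(4·p_x + 3·p_y).
Here 4·6 + 3·40.25 = 144.75, giving x* = 10.0035 and y* = 7.5026.
Expenditure on y: 40.25·7.5026 = 301.9793; share = 0.8342.

share on y = 0.8342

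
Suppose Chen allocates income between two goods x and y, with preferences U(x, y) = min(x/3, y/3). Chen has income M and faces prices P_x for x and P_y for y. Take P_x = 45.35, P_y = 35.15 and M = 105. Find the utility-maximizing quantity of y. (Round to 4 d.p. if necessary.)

Leontief preferences: the optimum is at the kink where x/3 = y/3, i.e. y = x.
Budget: P_x·x + P_y·x = M, so (3·P_x + 3·P_y)·x = 3·M.
Demand: x*(P_x,P_y,M) = 3·M/(3·P_x + 3·P_y), y* = 3·M/(3·P_x + 3·P_y).
Here 3·45.35 + 3·35.15 = 241.5, giving y* = 1.3043.

y* = 1.3043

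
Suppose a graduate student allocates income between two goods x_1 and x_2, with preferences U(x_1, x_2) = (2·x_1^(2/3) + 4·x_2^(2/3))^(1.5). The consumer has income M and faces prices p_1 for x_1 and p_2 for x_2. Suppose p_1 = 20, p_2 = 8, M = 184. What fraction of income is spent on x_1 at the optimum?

Substitute x_2 = (x_2/x_1)·x_1 into the budget: x_1* = M/(p_1 + p_2·(x_2/x_1)).
Numerically x_2/x_1 = 125, so x_1* = 184/(20 + 8·125) = 0.1804 and x_2* = 125·0.1804 = 22.549.
Expenditure on x_1: 20·0.1804 = 3.6078; share = 0.0196.

share on x_1 = 0.0196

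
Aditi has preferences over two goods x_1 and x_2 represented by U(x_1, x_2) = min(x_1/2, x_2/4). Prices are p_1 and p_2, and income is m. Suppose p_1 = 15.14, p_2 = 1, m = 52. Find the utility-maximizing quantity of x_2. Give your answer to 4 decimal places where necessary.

x_2* = 6.0677

Demand: x_1*(p_1,p_2,m) = 2·m/(2·p_1 + 4·p_2), x_2* = 4·m/(2·p_1 + 4·p_2).
Here 2·15.14 + 4·1 = 34.28, giving x_2* = 6.0677.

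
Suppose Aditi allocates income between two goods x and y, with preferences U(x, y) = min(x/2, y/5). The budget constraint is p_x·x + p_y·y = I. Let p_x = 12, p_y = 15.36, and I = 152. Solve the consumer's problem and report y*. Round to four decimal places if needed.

y* = 7.5397

With perfect complements, no substitution: consume in ratio x:y = 2:5.
Budget: p_x·x + p_y·(5/2)·x = I, so (2·p_x + 5·p_y)·x = 2·I.
Demand: x*(p_x,p_y,I) = 2·I/(2·p_x + 5·p_y), y* = 5·I/(2·p_x + 5·p_y).
Here 2·12 + 5·15.36 = 100.8, giving y* = 7.5397.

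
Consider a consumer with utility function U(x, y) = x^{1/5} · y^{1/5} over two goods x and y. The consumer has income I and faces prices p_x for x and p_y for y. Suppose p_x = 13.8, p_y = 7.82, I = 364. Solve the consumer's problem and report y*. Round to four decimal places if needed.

The MRS is y/x. Set MRS = p_x/p_y.
So 0.2·p_y·y = 0.2·p_x·x; combined with the budget, a share 0.5 of income goes to x.
Demand: x*(p_x,p_y,I) = 0.5·I/p_x and y* = 0.5·I/p_y.
At p_x=13.8, p_y=7.82, I=364: y* = 0.5·364/7.82 = 23.2737.

y* = 23.2737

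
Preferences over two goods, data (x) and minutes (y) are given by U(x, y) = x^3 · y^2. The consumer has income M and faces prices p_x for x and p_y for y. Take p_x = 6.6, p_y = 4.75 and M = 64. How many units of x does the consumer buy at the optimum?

MU_x/MU_y = (3·y)/(2·x); tangency sets this equal to p_x/p_y.
Rearranging, p_y·y = (2/3)·p_x·x. Substituting into the budget gives p_x·x·(1 + (2/3)) = M.
Demand: x*(p_x,p_y,M) = 0.6·M/p_x and y* = 0.4·M/p_y.
At p_x=6.6, p_y=4.75, M=64: x* = 0.6·64/6.6 = 5.8182.

x* = 5.8182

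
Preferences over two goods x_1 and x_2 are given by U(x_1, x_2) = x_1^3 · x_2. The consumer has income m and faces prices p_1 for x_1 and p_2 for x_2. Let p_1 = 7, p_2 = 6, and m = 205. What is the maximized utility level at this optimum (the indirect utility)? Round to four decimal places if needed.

The MRS is 3·x_2/x_1. Set MRS = p_1/p_2.
So 3·p_2·x_2 = p_1·x_1; combined with the budget, a share 0.75 of income goes to x_1.
Demand: x_1*(p_1,p_2,m) = 0.75·m/p_1 and x_2* = 0.25·m/p_2.
At p_1=7, p_2=6, m=205: x_1* = 0.75·205/7 = 21.9643, x_2* = 8.5417.
Utility at the optimum: U(21.9643, 8.5417) = 90509.4389.

V = 90509.4389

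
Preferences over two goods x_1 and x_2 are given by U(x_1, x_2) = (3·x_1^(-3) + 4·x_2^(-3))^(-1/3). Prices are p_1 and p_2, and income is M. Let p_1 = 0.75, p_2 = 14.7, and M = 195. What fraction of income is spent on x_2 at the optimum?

share on x_2 = 0.9092

MU_x_1 ∝ 3·x_1^(-4), MU_x_2 ∝ 4·x_2^(-4), so MRS = (3/4)·(x_2/x_1)^(4) = p_1/p_2.
Hence x_2/x_1 = ((4/3)·p_1/p_2)^(1/(4)), i.e. raised to the 0.25 power.
With the ratio pinned down, the budget gives x_1* = M/(p_1 + p_2·(x_2/x_1)) and x_2* = (x_2/x_1)·x_1*.
Numerically x_2/x_1 = 0.510706, so x_1* = 195/(0.75 + 14.7·0.510706) = 23.6153 and x_2* = 0.510706·23.6153 = 12.0604.
Expenditure on x_2: 14.7·12.0604 = 177.2886; share = 0.9092.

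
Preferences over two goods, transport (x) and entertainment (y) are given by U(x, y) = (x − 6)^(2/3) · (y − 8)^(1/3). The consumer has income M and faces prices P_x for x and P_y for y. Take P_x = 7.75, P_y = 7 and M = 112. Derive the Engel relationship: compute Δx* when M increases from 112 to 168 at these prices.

Substituting into the budget: x* = 6 + 2/3·(M − 6·P_x − 8·P_y)/P_x, and y* = 8 + 1/3·(…)/P_y.
Discretionary income = 112 − 6·7.75 − 8·7 = 9.5; x* = 6 + 2/3·9.5/7.75 = 6.8172.
At M' = 168: x* = 11.6344. Change: 11.6344 − 6.8172 = 4.8172.

Δx* = 4.8172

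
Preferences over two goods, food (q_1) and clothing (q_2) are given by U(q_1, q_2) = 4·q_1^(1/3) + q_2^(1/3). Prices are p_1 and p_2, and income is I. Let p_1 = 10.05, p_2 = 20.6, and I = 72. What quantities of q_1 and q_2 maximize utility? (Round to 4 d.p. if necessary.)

q_1* = 6.5889, q_2* = 0.2807

MRS = MU_q_1/MU_q_2 = 4·(q_2/q_1)^(2/3). Set equal to p_1/p_2.
Solve for the ratio: q_2/q_1 = [(1/4)·p_1/p_2]^(1.5).
Substitute q_2 = (q_2/q_1)·q_1 into the budget: q_1* = I/(p_1 + p_2·(q_2/q_1)).
Numerically q_2/q_1 = 0.042595, so q_1* = 72/(10.05 + 20.6·0.042595) = 6.5889 and q_2* = 0.042595·6.5889 = 0.2807.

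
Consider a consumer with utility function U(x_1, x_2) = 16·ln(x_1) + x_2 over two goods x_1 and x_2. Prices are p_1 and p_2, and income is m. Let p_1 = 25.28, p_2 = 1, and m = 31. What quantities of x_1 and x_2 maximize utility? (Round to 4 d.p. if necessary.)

x_1* = 0.6329, x_2* = 15

MU_x_1 = 16/x_1, MU_x_2 = 1. Tangency: 16/x_1 = p_1/p_2.
So x_1*(p_1,p_2) = 16·p_2/p_1, independent of income; and x_2* = (m − 16·p_2)/p_2.
At the given prices: x_1* = 16·1/25.28 = 0.6329, and x_2* = 15.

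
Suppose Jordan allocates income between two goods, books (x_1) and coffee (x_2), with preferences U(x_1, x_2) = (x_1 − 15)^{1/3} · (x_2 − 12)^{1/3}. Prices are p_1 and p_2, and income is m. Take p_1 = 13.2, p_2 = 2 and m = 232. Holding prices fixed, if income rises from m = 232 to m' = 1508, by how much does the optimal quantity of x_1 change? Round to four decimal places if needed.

Discretionary income = 232 − 15·13.2 − 12·2 = 10; x_1* = 15 + 0.5·10/13.2 = 15.3788.
At m' = 1508: x_1* = 63.7121. Change: 63.7121 − 15.3788 = 48.3333.

Δx_1* = 48.3333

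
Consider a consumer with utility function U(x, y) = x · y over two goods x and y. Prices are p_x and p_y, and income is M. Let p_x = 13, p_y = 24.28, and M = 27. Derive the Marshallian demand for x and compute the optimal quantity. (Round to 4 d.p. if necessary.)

x* = 1.0385

MU_x/MU_y = (y)/(x); tangency sets this equal to p_x/p_y.
Rearranging, p_y·y = p_x·x. Substituting into the budget gives p_x·x·(1 + 1) = M.
Demand: x*(p_x,p_y,M) = 0.5·M/p_x and y* = 0.5·M/p_y.
At p_x=13, p_y=24.28, M=27: x* = 0.5·27/13 = 1.0385.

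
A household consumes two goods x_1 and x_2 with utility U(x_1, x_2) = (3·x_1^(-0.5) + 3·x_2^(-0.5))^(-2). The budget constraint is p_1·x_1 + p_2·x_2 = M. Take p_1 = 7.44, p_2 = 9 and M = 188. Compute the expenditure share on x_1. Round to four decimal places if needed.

share on x_1 = 0.4841

MU_x_1 ∝ 3·x_1^(-1.5), MU_x_2 ∝ 3·x_2^(-1.5), so MRS = (x_2/x_1)^(1.5) = p_1/p_2.
Solve for the ratio: x_2/x_1 = [p_1/p_2]^(2/3).
With the ratio pinned down, the budget gives x_1* = M/(p_1 + p_2·(x_2/x_1)) and x_2* = (x_2/x_1)·x_1*.
Numerically x_2/x_1 = 0.88082, so x_1* = 188/(7.44 + 9·0.88082) = 12.2337 and x_2* = 0.88082·12.2337 = 10.7757.
Expenditure on x_1: 7.44·12.2337 = 91.0188; share = 0.4841.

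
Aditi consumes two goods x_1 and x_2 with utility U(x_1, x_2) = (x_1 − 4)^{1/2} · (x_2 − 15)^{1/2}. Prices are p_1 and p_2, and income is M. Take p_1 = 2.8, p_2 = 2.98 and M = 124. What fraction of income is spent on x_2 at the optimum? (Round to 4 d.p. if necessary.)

share on x_2 = 0.6351

Let x_1' = x_1−4, x_2' = x_2−15. MRS = x_2'/x_1' = p_1/p_2.
After buying the subsistence bundle (4, 15), a share 0.5 of the remaining income goes to x_1: x_1* = 4 + 0.5·(M − 4p_1 − 15p_2)/p_1.
Discretionary income = 124 − 4·2.8 − 15·2.98 = 68.1; x_1* = 4 + 0.5·68.1/2.8 = 16.1607; x_2* = 15 + 0.5·68.1/2.98 = 26.4262.
Expenditure on x_2: 2.98·26.4262 = 78.75; share = 0.6351.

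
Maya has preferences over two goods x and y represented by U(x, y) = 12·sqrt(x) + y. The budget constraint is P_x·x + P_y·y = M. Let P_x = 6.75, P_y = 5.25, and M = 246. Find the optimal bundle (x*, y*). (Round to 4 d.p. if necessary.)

Plugging in: x* = (6·5.25/6.75)² = 21.7778, y* = 18.8571.

x* = 21.7778, y* = 18.8571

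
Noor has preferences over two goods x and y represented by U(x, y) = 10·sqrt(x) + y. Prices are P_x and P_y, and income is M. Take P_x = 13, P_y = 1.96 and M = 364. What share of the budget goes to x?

share on x = 0.0203

Set MRS = P_x/P_y: 5·x^(−1/2) = P_x/P_y.
Solve: √x = 5·P_y/P_x, so x*(P_x,P_y) = (5·P_y/P_x)², and y* = (M − P_x·x*)/P_y.
Plugging in: x* = (5·1.96/13)² = 0.5683, y* = 181.9451.
Expenditure on x: 13·0.5683 = 7.3877; share = 0.0203.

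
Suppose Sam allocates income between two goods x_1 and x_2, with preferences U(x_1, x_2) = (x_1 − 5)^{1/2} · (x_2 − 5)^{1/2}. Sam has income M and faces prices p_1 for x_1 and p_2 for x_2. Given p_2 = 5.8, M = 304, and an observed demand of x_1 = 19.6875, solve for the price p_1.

p_1 = 8

MRS = (x_2−5)/(x_1−5). Tangency with p_1/p_2 gives x_2−5 = (p_1/p_2)·(x_1−5).
After buying the subsistence bundle (5, 5), a share 0.5 of the remaining income goes to x_1: x_1* = 5 + 0.5·(M − 5p_1 − 5p_2)/p_1.
Set x_1* = 19.6875 in the demand function and solve for p_1: p_1 = 8.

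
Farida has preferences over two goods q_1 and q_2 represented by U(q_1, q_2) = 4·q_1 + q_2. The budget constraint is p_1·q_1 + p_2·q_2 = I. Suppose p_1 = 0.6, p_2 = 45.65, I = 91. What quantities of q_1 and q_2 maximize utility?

Linear utility — the consumer picks whichever good has higher MU/price: 4/0.6 = 6.6667 vs 1/45.65 = 0.0219.
q_1 gives more utility per dollar, so spend all income on q_1: q_1* = I/p_1, q_2* = 0.
Numerically: q_1* = 151.6667, q_2* = 0.

q_1* = 151.6667, q_2* = 0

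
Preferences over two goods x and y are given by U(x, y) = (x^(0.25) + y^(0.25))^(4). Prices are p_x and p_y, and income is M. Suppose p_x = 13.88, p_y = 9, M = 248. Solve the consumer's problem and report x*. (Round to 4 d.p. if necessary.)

x* = 8.2898

Substitute y = (y/x)·x into the budget: x* = M/(p_x + p_y·(y/x)).
Numerically y/x = 1.781815, so x* = 248/(13.88 + 9·1.781815) = 8.2898.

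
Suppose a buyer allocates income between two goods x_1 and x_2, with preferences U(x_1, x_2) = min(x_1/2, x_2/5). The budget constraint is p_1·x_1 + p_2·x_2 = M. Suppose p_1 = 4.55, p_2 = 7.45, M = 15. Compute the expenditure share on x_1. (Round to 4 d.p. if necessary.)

Leontief preferences: the optimum is at the kink where x_1/2 = x_2/5, i.e. x_2 = (5/2)·x_1.
Budget: p_1·x_1 + p_2·(5/2)·x_1 = M, so (2·p_1 + 5·p_2)·x_1 = 2·M.
Demand: x_1*(p_1,p_2,M) = 2·M/(2·p_1 + 5·p_2), x_2* = 5·M/(2·p_1 + 5·p_2).
Here 2·4.55 + 5·7.45 = 46.35, giving x_1* = 0.6472 and x_2* = 1.6181.
Expenditure on x_1: 4.55·0.6472 = 2.945; share = 0.1963.

share on x_1 = 0.1963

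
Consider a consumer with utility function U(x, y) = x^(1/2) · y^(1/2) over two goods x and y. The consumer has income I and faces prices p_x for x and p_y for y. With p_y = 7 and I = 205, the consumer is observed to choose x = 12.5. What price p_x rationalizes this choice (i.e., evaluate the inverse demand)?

MU_x/MU_y = (0.5·y)/(0.5·x); tangency sets this equal to p_x/p_y.
Rearranging, p_y·y = p_x·x. Substituting into the budget gives p_x·x·(1 + 1) = I.
Demand: x*(p_x,p_y,I) = 0.5·I/p_x and y* = 0.5·I/p_y.
Set x* = 12.5 in the demand function and solve for p_x: p_x = 8.2.

p_x = 8.2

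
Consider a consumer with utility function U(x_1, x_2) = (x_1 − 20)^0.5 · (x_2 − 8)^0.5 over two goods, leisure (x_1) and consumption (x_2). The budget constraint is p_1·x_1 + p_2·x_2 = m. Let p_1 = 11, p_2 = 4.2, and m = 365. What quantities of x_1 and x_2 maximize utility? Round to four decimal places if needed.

This is Cobb-Douglas in (x_1−20, x_2−8): tangency gives 0.5·p_2·(x_2−8) = 0.5·p_1·(x_1−20).
Substituting into the budget: x_1* = 20 + 0.5·(m − 20·p_1 − 8·p_2)/p_1, and x_2* = 8 + 0.5·(…)/p_2.
Discretionary income = 365 − 20·11 − 8·4.2 = 111.4; x_1* = 20 + 0.5·111.4/11 = 25.0636; x_2* = 8 + 0.5·111.4/4.2 = 21.2619.

x_1* = 25.0636, x_2* = 21.2619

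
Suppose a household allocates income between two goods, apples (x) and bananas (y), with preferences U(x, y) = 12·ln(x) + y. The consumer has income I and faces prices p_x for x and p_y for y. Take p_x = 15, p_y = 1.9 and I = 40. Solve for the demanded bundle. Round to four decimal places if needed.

MU_x = 12/x, MU_y = 1. Tangency: 12/x = p_x/p_y.
So x*(p_x,p_y) = 12·p_y/p_x, independent of income; and y* = (I − 12·p_y)/p_y.
At the given prices: x* = 12·1.9/15 = 1.52, and y* = 9.0526.

x* = 1.52, y* = 9.0526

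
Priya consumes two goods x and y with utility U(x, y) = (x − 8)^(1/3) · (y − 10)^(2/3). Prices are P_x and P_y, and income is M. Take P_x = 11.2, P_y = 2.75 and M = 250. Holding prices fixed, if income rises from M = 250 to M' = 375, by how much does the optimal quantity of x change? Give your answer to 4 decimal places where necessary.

Discretionary income = 250 − 8·11.2 − 10·2.75 = 132.9; x* = 8 + 1/3·132.9/11.2 = 11.9554.
At M' = 375: x* = 15.6756. Change: 15.6756 − 11.9554 = 3.7202.

Δx* = 3.7202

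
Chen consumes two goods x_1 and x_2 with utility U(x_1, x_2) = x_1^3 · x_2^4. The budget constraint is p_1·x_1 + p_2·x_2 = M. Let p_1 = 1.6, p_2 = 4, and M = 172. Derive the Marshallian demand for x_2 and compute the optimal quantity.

At p_1=1.6, p_2=4, M=172: x_2* = 4/7·172/4 = 24.5714.

x_2* = 24.5714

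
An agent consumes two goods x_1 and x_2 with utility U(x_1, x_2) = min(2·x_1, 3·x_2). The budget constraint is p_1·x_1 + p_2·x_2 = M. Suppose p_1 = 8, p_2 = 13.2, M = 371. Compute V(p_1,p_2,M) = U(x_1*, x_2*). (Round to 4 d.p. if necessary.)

With perfect complements, no substitution: consume in ratio x_1:x_2 = 3:2.
Budget: p_1·x_1 + p_2·(2/3)·x_1 = M, so (3·p_1 + 2·p_2)·x_1 = 3·M.
Demand: x_1*(p_1,p_2,M) = 3·M/(3·p_1 + 2·p_2), x_2* = 2·M/(3·p_1 + 2·p_2).
Here 3·8 + 2·13.2 = 50.4, giving x_1* = 22.0833 and x_2* = 14.7222.
Utility at the optimum: U(22.0833, 14.7222) = 44.1667.

V = 44.1667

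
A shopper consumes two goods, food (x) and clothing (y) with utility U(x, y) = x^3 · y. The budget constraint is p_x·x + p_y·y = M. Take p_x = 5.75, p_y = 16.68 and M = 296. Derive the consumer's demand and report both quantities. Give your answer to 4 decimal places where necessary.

The MRS is 3·y/x. Set MRS = p_x/p_y.
So 3·p_y·y = p_x·x; combined with the budget, a share 0.75 of income goes to x.
Demand: x*(p_x,p_y,M) = 0.75·M/p_x and y* = 0.25·M/p_y.
At p_x=5.75, p_y=16.68, M=296: x* = 0.75·296/5.75 = 38.6087, y* = 4.4365.

x* = 38.6087, y* = 4.4365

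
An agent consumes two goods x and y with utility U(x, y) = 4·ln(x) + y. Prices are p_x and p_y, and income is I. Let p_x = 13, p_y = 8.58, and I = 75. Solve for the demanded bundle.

MU_x = 4/x, MU_y = 1. Tangency: 4/x = p_x/p_y.
So x*(p_x,p_y) = 4·p_y/p_x, independent of income; and y* = (I − 4·p_y)/p_y.
At the given prices: x* = 4·8.58/13 = 2.64, and y* = 4.7413.

x* = 2.64, y* = 4.7413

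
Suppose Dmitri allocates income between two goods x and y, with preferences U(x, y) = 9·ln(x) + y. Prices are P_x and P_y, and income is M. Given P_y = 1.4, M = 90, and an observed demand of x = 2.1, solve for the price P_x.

Set MRS = P_x/P_y: (9/x)/1 = P_x/P_y.
So x*(P_x,P_y) = 9·P_y/P_x, independent of income; and y* = (M − 9·P_y)/P_y.
Set x* = 2.1 in the demand function and solve for P_x: P_x = 6.

P_x = 6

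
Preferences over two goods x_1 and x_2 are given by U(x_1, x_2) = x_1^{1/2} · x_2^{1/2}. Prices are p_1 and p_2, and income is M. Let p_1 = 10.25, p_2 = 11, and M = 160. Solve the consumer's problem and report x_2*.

x_2* = 7.2727

Demand: x_1*(p_1,p_2,M) = 0.5·M/p_1 and x_2* = 0.5·M/p_2.
At p_1=10.25, p_2=11, M=160: x_2* = 0.5·160/11 = 7.2727.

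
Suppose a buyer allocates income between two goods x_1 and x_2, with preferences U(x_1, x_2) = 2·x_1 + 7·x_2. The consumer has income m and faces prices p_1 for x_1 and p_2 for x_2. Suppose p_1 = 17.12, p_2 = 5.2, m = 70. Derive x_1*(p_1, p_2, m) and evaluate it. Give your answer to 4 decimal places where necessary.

x_1* = 0

Numerically: x_1* = 0, x_2* = 13.4615.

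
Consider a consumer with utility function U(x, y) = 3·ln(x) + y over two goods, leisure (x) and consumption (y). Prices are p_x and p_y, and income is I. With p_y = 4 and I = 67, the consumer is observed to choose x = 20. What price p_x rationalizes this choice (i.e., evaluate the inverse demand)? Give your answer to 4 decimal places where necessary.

p_x = 0.6

MU_x = 3/x, MU_y = 1. Tangency: 3/x = p_x/p_y.
So x*(p_x,p_y) = 3·p_y/p_x, independent of income; and y* = (I − 3·p_y)/p_y.
Set x* = 20 in the demand function and solve for p_x: p_x = 0.6.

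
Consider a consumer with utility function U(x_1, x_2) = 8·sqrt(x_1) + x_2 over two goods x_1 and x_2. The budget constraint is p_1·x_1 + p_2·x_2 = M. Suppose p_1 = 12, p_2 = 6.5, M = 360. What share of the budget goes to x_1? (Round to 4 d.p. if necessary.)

Set MRS = p_1/p_2: 4·x_1^(−1/2) = p_1/p_2.
Solve: √x_1 = 4·p_2/p_1, so x_1*(p_1,p_2) = (4·p_2/p_1)², and x_2* = (M − p_1·x_1*)/p_2.
Plugging in: x_1* = (4·6.5/12)² = 4.6944, x_2* = 46.7179.
Expenditure on x_1: 12·4.6944 = 56.3333; share = 0.1565.

share on x_1 = 0.1565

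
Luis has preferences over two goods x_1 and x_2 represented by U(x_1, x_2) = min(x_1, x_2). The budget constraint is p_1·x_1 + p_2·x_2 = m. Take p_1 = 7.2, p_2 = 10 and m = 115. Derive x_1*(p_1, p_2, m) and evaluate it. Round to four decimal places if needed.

Leontief preferences: the optimum is at the kink where x_1/1 = x_2/1, i.e. x_2 = x_1.
Budget: p_1·x_1 + p_2·x_1 = m, so (p_1 + p_2)·x_1 = m.
Demand: x_1*(p_1,p_2,m) = m/(p_1 + p_2), x_2* = m/(p_1 + p_2).
Here 7.2 + 10 = 17.2, giving x_1* = 6.686.

x_1* = 6.686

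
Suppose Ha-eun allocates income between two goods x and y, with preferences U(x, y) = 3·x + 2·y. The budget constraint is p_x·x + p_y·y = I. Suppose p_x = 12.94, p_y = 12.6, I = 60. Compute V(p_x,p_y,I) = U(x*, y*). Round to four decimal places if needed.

V = 13.9104

Linear utility — the consumer picks whichever good has higher MU/price: 3/12.94 = 0.2318 vs 2/12.6 = 0.1587.
x gives more utility per dollar, so spend all income on x: x* = I/p_x, y* = 0.
Numerically: x* = 4.6368, y* = 0.
Utility at the optimum: U(4.6368, 0) = 13.9104.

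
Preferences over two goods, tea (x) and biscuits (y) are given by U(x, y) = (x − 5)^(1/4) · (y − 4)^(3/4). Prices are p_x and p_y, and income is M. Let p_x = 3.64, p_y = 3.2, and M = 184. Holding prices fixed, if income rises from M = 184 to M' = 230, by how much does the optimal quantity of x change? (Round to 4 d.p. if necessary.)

Δx* = 3.1593

This is Cobb-Douglas in (x−5, y−4): tangency gives 0.25·p_y·(y−4) = 0.75·p_x·(x−5).
Substituting into the budget: x* = 5 + 0.25·(M − 5·p_x − 4·p_y)/p_x, and y* = 4 + 0.75·(…)/p_y.
Discretionary income = 184 − 5·3.64 − 4·3.2 = 153; x* = 5 + 0.25·153/3.64 = 15.5082.
At M' = 230: x* = 18.6676. Change: 18.6676 − 15.5082 = 3.1593.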